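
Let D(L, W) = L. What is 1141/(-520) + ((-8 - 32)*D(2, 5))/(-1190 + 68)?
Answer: -619301/291720 ≈ -2.1229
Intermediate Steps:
1141/(-520) + ((-8 - 32)*D(2, 5))/(-1190 + 68) = 1141/(-520) + ((-8 - 32)*2)/(-1190 + 68) = 1141*(-1/520) - 40*2/(-1122) = -1141/520 - 80*(-1/1122) = -1141/520 + 40/561 = -619301/291720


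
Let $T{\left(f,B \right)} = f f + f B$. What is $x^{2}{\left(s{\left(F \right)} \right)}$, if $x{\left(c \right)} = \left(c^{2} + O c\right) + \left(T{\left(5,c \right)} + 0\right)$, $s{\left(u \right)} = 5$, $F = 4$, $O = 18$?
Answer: $27225$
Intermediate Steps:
$T{\left(f,B \right)} = f^{2} + B f$
$x{\left(c \right)} = 25 + c^{2} + 23 c$ ($x{\left(c \right)} = \left(c^{2} + 18 c\right) + \left(5 \left(c + 5\right) + 0\right) = \left(c^{2} + 18 c\right) + \left(5 \left(5 + c\right) + 0\right) = \left(c^{2} + 18 c\right) + \left(\left(25 + 5 c\right) + 0\right) = \left(c^{2} + 18 c\right) + \left(25 + 5 c\right) = 25 + c^{2} + 23 c$)
$x^{2}{\left(s{\left(F \right)} \right)} = \left(25 + 5^{2} + 23 \cdot 5\right)^{2} = \left(25 + 25 + 115\right)^{2} = 165^{2} = 27225$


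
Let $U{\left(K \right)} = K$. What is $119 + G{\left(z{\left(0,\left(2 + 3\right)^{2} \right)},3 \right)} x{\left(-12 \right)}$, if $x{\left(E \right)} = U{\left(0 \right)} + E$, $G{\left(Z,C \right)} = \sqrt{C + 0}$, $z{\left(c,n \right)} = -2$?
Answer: $119 - 12 \sqrt{3} \approx 98.215$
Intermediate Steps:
$G{\left(Z,C \right)} = \sqrt{C}$
$x{\left(E \right)} = E$ ($x{\left(E \right)} = 0 + E = E$)
$119 + G{\left(z{\left(0,\left(2 + 3\right)^{2} \right)},3 \right)} x{\left(-12 \right)} = 119 + \sqrt{3} \left(-12\right) = 119 - 12 \sqrt{3}$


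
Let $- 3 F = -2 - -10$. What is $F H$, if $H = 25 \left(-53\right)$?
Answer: $\frac{10600}{3} \approx 3533.3$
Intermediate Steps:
$H = -1325$
$F = - \frac{8}{3}$ ($F = - \frac{-2 - -10}{3} = - \frac{-2 + 10}{3} = \left(- \frac{1}{3}\right) 8 = - \frac{8}{3} \approx -2.6667$)
$F H = \left(- \frac{8}{3}\right) \left(-1325\right) = \frac{10600}{3}$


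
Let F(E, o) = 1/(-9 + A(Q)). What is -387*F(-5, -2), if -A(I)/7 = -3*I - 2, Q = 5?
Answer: -387/110 ≈ -3.5182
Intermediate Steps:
A(I) = 14 + 21*I (A(I) = -7*(-3*I - 2) = -7*(-2 - 3*I) = 14 + 21*I)
F(E, o) = 1/110 (F(E, o) = 1/(-9 + (14 + 21*5)) = 1/(-9 + (14 + 105)) = 1/(-9 + 119) = 1/110)
-387*F(-5, -2) = -387*1/110 = -387/110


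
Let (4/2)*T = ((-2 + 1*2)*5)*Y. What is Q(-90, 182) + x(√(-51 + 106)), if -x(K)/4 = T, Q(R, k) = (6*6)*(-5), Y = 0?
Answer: -180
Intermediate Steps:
Q(R, k) = -180 (Q(R, k) = 36*(-5) = -180)
T = 0 (T = (((-2 + 1*2)*5)*0)/2 = (((-2 + 2)*5)*0)/2 = ((0*5)*0)/2 = (0*0)/2 = (½)*0 = 0)
x(K) = 0 (x(K) = -4*0 = 0)
Q(-90, 182) + x(√(-51 + 106)) = -180 + 0 = -180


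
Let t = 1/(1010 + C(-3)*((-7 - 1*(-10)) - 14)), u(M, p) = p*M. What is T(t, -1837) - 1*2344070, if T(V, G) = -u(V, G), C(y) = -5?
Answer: -2496432713/1065 ≈ -2.3441e+6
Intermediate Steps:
u(M, p) = M*p
t = 1/1065 (t = 1/(1010 - 5*((-7 - 1*(-10)) - 14)) = 1/(1010 - 5*((-7 + 10) - 14)) = 1/(1010 - 5*(3 - 14)) = 1/(1010 - 5*(-11)) = 1/(1010 + 55) = 1/1065 ≈ 0.00093897)
T(V, G) = -G*V (T(V, G) = -V*G = -G*V)
T(t, -1837) - 1*2344070 = -1*(-1837)*1/1065 - 1*2344070 = 1837/1065 - 2344070 = -2496432713/1065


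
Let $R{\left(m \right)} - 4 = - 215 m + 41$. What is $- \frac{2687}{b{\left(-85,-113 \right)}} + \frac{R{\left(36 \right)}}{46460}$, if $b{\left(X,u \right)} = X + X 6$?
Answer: $\frac{24051899}{5528740} \approx 4.3503$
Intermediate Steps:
$b{\left(X,u \right)} = 7 X$ ($b{\left(X,u \right)} = X + 6 X = 7 X$)
$R{\left(m \right)} = 45 - 215 m$ ($R{\left(m \right)} = 4 - \left(-41 + 215 m\right) = 45 - 215 m$)
$- \frac{2687}{b{\left(-85,-113 \right)}} + \frac{R{\left(36 \right)}}{46460} = - \frac{2687}{7 \left(-85\right)} + \frac{45 - 7740}{46460} = - \frac{2687}{-595} + \left(45 - 7740\right) \frac{1}{46460} = \left(-2687\right) \left(- \frac{1}{595}\right) - \frac{1539}{9292} = \frac{2687}{595} - \frac{1539}{9292} = \frac{24051899}{5528740}$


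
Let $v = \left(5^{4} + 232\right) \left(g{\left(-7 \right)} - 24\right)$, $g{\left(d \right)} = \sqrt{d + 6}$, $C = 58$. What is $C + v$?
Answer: $-20510 + 857 i \approx -20510.0 + 857.0 i$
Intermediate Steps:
$g{\left(d \right)} = \sqrt{6 + d}$
$v = -20568 + 857 i$ ($v = \left(5^{4} + 232\right) \left(\sqrt{6 - 7} - 24\right) = \left(625 + 232\right) \left(\sqrt{-1} - 24\right) = 857 \left(i - 24\right) = 857 \left(-24 + i\right) = -20568 + 857 i \approx -20568.0 + 857.0 i$)
$C + v = 58 - \left(20568 - 857 i\right) = -20510 + 857 i$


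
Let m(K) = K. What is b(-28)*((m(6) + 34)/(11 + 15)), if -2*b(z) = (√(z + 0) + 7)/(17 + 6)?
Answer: -70/299 - 20*I*√7/299 ≈ -0.23411 - 0.17697*I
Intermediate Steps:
b(z) = -7/46 - √z/46 (b(z) = -(√(z + 0) + 7)/(2*(17 + 6)) = -(√z + 7)/(2*23) = -(7 + √z)/(2*23) = -(7/23 + √z/23)/2 = -7/46 - √z/46)
b(-28)*((m(6) + 34)/(11 + 15)) = (-7/46 - I*√7/23)*((6 + 34)/(11 + 15)) = (-7/46 - I*√7/23)*(40/26) = (-7/46 - I*√7/23)*(40*(1/26)) = (-7/46 - I*√7/23)*(20/13) = -70/299 - 20*I*√7/299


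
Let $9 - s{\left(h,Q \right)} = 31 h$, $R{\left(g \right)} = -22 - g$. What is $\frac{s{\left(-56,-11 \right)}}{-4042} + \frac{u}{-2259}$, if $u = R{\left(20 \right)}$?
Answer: $- \frac{1257397}{3043626} \approx -0.41312$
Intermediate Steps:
$s{\left(h,Q \right)} = 9 - 31 h$
$u = -42$ ($u = -22 - 20 = -42$)
$\frac{s{\left(-56,-11 \right)}}{-4042} + \frac{u}{-2259} = \frac{9 - -1736}{-4042} - \frac{42}{-2259} = \left(9 + 1736\right) \left(- \frac{1}{4042}\right) - - \frac{14}{753} = 1745 \left(- \frac{1}{4042}\right) + \frac{14}{753} = - \frac{1745}{4042} + \frac{14}{753} = - \frac{1257397}{3043626}$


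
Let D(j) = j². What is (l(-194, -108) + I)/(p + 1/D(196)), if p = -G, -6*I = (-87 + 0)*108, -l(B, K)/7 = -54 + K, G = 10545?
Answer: -103723200/405096719 ≈ -0.25605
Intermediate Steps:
l(B, K) = 378 - 7*K (l(B, K) = -7*(-54 + K) = 378 - 7*K)
I = 1566 (I = -(-87 + 0)*108/6 = -(-29)*108/2 = -⅙*(-9396) = 1566)
p = -10545 (p = -1*10545 = -10545)
(l(-194, -108) + I)/(p + 1/D(196)) = ((378 - 7*(-108)) + 1566)/(-10545 + 1/(196²)) = ((378 + 756) + 1566)/(-10545 + 1/38416) = (1134 + 1566)/(-10545 + 1/38416) = 2700/(-405096719/38416) = 2700*(-38416/405096719) = -103723200/405096719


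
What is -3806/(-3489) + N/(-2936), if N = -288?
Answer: 1522406/1280463 ≈ 1.1889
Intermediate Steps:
-3806/(-3489) + N/(-2936) = -3806/(-3489) - 288/(-2936) = -3806*(-1/3489) - 288*(-1/2936) = 3806/3489 + 36/367 = 1522406/1280463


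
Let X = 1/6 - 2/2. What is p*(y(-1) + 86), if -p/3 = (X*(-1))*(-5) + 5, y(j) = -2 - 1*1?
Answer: -415/2 ≈ -207.50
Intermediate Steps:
X = -⅚ (X = 1*(⅙) - 2*½ = ⅙ - 1 = -⅚ ≈ -0.83333)
y(j) = -3 (y(j) = -2 - 1 = -3)
p = -5/2 (p = -3*(-⅚*(-1)*(-5) + 5) = -3*((⅚)*(-5) + 5) = -3*(-25/6 + 5) = -3*⅚ = -5/2 ≈ -2.5000)
p*(y(-1) + 86) = -5*(-3 + 86)/2 = -5/2*83 = -415/2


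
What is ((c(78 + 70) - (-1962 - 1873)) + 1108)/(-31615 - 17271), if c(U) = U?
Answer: -5091/48886 ≈ -0.10414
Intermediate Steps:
((c(78 + 70) - (-1962 - 1873)) + 1108)/(-31615 - 17271) = (((78 + 70) - (-1962 - 1873)) + 1108)/(-31615 - 17271) = ((148 - 1*(-3835)) + 1108)/(-48886) = ((148 + 3835) + 1108)*(-1/48886) = (3983 + 1108)*(-1/48886) = 5091*(-1/48886) = -5091/48886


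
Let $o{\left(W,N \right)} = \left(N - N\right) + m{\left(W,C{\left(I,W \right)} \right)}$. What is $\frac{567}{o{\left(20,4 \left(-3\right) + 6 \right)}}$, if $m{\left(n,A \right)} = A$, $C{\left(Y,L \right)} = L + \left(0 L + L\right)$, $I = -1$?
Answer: $\frac{567}{40} \approx 14.175$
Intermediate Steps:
$C{\left(Y,L \right)} = 2 L$ ($C{\left(Y,L \right)} = L + \left(0 + L\right) = L + L = 2 L$)
$o{\left(W,N \right)} = 2 W$ ($o{\left(W,N \right)} = \left(N - N\right) + 2 W = 0 + 2 W = 2 W$)
$\frac{567}{o{\left(20,4 \left(-3\right) + 6 \right)}} = \frac{567}{2 \cdot 20} = \frac{567}{40}$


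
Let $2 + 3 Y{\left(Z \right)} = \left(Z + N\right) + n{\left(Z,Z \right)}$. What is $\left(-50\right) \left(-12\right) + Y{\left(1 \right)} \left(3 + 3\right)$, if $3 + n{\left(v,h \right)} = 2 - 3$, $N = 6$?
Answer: $602$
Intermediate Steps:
$n{\left(v,h \right)} = -4$ ($n{\left(v,h \right)} = -3 + \left(2 - 3\right) = -3 - 1 = -4$)
$Y{\left(Z \right)} = \frac{Z}{3}$ ($Y{\left(Z \right)} = - \frac{2}{3} + \frac{\left(Z + 6\right) - 4}{3} = - \frac{2}{3} + \frac{\left(6 + Z\right) - 4}{3} = - \frac{2}{3} + \frac{2 + Z}{3} = - \frac{2}{3} + \left(\frac{2}{3} + \frac{Z}{3}\right) = \frac{Z}{3}$)
$\left(-50\right) \left(-12\right) + Y{\left(1 \right)} \left(3 + 3\right) = \left(-50\right) \left(-12\right) + \frac{1}{3} \cdot 1 \left(3 + 3\right) = 600 + \frac{1}{3} \cdot 6 = 600 + 2 = 602$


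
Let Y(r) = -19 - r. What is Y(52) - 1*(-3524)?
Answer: 3453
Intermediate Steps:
Y(52) - 1*(-3524) = (-19 - 1*52) - 1*(-3524) = (-19 - 52) + 3524 = -71 + 3524 = 3453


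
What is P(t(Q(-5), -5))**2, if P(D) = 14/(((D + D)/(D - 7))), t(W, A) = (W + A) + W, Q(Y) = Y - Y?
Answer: 7056/25 ≈ 282.24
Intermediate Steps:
Q(Y) = 0
t(W, A) = A + 2*W (t(W, A) = (A + W) + W = A + 2*W)
P(D) = 7*(-7 + D)/D (P(D) = 14/(((2*D)/(-7 + D))) = 14/((2*D/(-7 + D))) = 14*((-7 + D)/(2*D)) = 7*(-7 + D)/D)
P(t(Q(-5), -5))**2 = (7 - 49/(-5 + 2*0))**2 = (7 - 49/(-5 + 0))**2 = (7 - 49/(-5))**2 = (7 - 49*(-1/5))**2 = (7 + 49/5)**2 = (84/5)**2 = 7056/25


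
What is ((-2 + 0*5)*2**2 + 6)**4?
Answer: 16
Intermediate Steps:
((-2 + 0*5)*2**2 + 6)**4 = ((-2 + 0)*4 + 6)**4 = (-2*4 + 6)**4 = (-8 + 6)**4 = (-2)**4 = 16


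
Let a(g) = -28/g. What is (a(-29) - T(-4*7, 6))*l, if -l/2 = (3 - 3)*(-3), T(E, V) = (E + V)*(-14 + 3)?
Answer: 0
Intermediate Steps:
T(E, V) = -11*E - 11*V (T(E, V) = (E + V)*(-11) = -11*E - 11*V)
l = 0 (l = -2*(3 - 3)*(-3) = -0*(-3) = -2*0 = 0)
(a(-29) - T(-4*7, 6))*l = (-28/(-29) - (-(-44)*7 - 11*6))*0 = (-28*(-1/29) - (-11*(-28) - 66))*0 = (28/29 - (308 - 66))*0 = (28/29 - 1*242)*0 = (28/29 - 242)*0 = -6990/29*0 = 0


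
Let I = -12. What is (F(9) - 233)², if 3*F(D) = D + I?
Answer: 54756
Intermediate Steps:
F(D) = -4 + D/3 (F(D) = (D - 12)/3 = (-12 + D)/3 = -4 + D/3)
(F(9) - 233)² = ((-4 + (⅓)*9) - 233)² = ((-4 + 3) - 233)² = (-1 - 233)² = (-234)² = 54756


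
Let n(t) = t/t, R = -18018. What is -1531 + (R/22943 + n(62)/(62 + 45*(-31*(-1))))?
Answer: -51204422264/33427951 ≈ -1531.8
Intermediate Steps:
n(t) = 1
-1531 + (R/22943 + n(62)/(62 + 45*(-31*(-1)))) = -1531 + (-18018/22943 + 1/(62 + 45*(-31*(-1)))) = -1531 + (-18018*1/22943 + 1/(62 + 45*31)) = -1531 + (-18018/22943 + 1/(62 + 1395)) = -1531 + (-18018/22943 + 1/1457) = -1531 - 26229283/33427951 = -51204422264/33427951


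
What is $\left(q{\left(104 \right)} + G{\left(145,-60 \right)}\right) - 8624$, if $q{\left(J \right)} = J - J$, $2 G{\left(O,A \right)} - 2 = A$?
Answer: $-8653$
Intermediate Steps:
$G{\left(O,A \right)} = 1 + \frac{A}{2}$
$q{\left(J \right)} = 0$
$\left(q{\left(104 \right)} + G{\left(145,-60 \right)}\right) - 8624 = \left(0 + \left(1 + \frac{1}{2} \left(-60\right)\right)\right) - 8624 = \left(0 + \left(1 - 30\right)\right) - 8624 = \left(0 - 29\right) - 8624 = -29 - 8624 = -8653$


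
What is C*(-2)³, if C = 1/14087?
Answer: -8/14087 ≈ -0.00056790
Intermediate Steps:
C = 1/14087 ≈ 7.0987e-5
C*(-2)³ = (1/14087)*(-2)³ = (1/14087)*(-8) = -8/14087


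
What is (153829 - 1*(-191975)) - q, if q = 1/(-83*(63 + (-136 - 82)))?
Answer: 4448768459/12865 ≈ 3.4580e+5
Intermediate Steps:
q = 1/12865 (q = 1/(-83*(63 - 218)) = 1/(-83*(-155)) = 1/12865 ≈ 7.7730e-5)
(153829 - 1*(-191975)) - q = (153829 - 1*(-191975)) - 1*1/12865 = (153829 + 191975) - 1/12865 = 345804 - 1/12865 = 4448768459/12865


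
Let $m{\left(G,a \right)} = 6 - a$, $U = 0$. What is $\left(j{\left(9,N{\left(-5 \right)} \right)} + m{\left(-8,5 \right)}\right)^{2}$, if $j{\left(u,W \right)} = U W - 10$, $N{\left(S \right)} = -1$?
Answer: $81$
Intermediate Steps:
$j{\left(u,W \right)} = -10$ ($j{\left(u,W \right)} = 0 W - 10 = 0 - 10 = -10$)
$\left(j{\left(9,N{\left(-5 \right)} \right)} + m{\left(-8,5 \right)}\right)^{2} = \left(-10 + \left(6 - 5\right)\right)^{2} = \left(-10 + 1\right)^{2} = \left(-9\right)^{2} = 81$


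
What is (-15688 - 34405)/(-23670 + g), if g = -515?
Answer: 50093/24185 ≈ 2.0712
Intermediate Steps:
(-15688 - 34405)/(-23670 + g) = (-15688 - 34405)/(-23670 - 515) = -50093/(-24185) = -50093*(-1/24185) = 50093/24185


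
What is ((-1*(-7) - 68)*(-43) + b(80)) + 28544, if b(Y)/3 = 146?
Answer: 31605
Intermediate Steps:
b(Y) = 438 (b(Y) = 3*146 = 438)
((-1*(-7) - 68)*(-43) + b(80)) + 28544 = ((-1*(-7) - 68)*(-43) + 438) + 28544 = ((7 - 68)*(-43) + 438) + 28544 = (-61*(-43) + 438) + 28544 = (2623 + 438) + 28544 = 3061 + 28544 = 31605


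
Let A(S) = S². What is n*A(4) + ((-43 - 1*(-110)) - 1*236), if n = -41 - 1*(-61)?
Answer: 151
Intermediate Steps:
n = 20 (n = -41 + 61 = 20)
n*A(4) + ((-43 - 1*(-110)) - 1*236) = 20*4² + ((-43 - 1*(-110)) - 1*236) = 20*16 + ((-43 + 110) - 236) = 320 + (67 - 236) = 320 - 169 = 151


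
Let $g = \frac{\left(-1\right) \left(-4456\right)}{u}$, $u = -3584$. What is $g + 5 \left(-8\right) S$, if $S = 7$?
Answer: $- \frac{125997}{448} \approx -281.24$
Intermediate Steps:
$g = - \frac{557}{448}$ ($g = \frac{\left(-1\right) \left(-4456\right)}{-3584} = 4456 \left(- \frac{1}{3584}\right) = - \frac{557}{448} \approx -1.2433$)
$g + 5 \left(-8\right) S = - \frac{557}{448} + 5 \left(-8\right) 7 = - \frac{557}{448} - 280 = - \frac{125997}{448}$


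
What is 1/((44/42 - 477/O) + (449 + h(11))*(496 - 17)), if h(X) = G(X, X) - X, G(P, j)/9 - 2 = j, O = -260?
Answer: 5460/1451529437 ≈ 3.7616e-6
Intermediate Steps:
G(P, j) = 18 + 9*j
h(X) = 18 + 8*X (h(X) = (18 + 9*X) - X = 18 + 8*X)
1/((44/42 - 477/O) + (449 + h(11))*(496 - 17)) = 1/((44/42 - 477/(-260)) + (449 + (18 + 8*11))*(496 - 17)) = 1/((44*(1/42) - 477*(-1/260)) + (449 + (18 + 88))*479) = 1/((22/21 + 477/260) + (449 + 106)*479) = 1/(15737/5460 + 555*479) = 1/(15737/5460 + 265845) = 1/(1451529437/5460) = 5460/1451529437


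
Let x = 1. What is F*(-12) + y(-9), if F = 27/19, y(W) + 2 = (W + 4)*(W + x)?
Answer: 398/19 ≈ 20.947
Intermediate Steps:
y(W) = -2 + (1 + W)*(4 + W) (y(W) = -2 + (W + 4)*(W + 1) = -2 + (4 + W)*(1 + W) = -2 + (1 + W)*(4 + W))
F = 27/19 (F = 27*(1/19) = 27/19 ≈ 1.4211)
F*(-12) + y(-9) = (27/19)*(-12) + (2 + (-9)² + 5*(-9)) = -324/19 + (2 + 81 - 45) = -324/19 + 38 = 398/19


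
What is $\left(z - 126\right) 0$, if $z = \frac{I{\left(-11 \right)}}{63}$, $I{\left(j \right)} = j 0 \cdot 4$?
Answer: $0$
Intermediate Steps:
$I{\left(j \right)} = 0$ ($I{\left(j \right)} = 0 \cdot 4 = 0$)
$z = 0$ ($z = \frac{0}{63} = 0 \cdot \frac{1}{63} = 0$)
$\left(z - 126\right) 0 = \left(0 - 126\right) 0 = \left(-126\right) 0 = 0$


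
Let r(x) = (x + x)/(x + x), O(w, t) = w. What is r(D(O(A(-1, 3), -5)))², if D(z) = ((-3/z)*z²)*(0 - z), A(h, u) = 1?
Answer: 1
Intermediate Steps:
D(z) = 3*z² (D(z) = (-3*z)*(-z) = 3*z²)
r(x) = 1 (r(x) = (2*x)/((2*x)) = (2*x)*(1/(2*x)) = 1)
r(D(O(A(-1, 3), -5)))² = 1² = 1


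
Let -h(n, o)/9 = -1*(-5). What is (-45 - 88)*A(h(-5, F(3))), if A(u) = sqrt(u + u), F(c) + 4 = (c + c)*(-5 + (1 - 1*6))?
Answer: -399*I*sqrt(10) ≈ -1261.7*I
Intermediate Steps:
F(c) = -4 - 20*c (F(c) = -4 + (c + c)*(-5 + (1 - 1*6)) = -4 + (2*c)*(-5 + (1 - 6)) = -4 + (2*c)*(-5 - 5) = -4 + (2*c)*(-10) = -4 - 20*c)
h(n, o) = -45 (h(n, o) = -(-9)*(-5) = -9*5 = -45)
A(u) = sqrt(2)*sqrt(u) (A(u) = sqrt(2*u) = sqrt(2)*sqrt(u))
(-45 - 88)*A(h(-5, F(3))) = (-45 - 88)*(sqrt(2)*sqrt(-45)) = -133*sqrt(2)*3*I*sqrt(5) = -399*I*sqrt(10)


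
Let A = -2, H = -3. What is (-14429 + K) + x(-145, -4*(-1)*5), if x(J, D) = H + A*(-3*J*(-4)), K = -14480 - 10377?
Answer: -35809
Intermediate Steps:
K = -24857
x(J, D) = -3 - 24*J (x(J, D) = -3 - 2*(-3*J)*(-4) = -3 - 24*J)
(-14429 + K) + x(-145, -4*(-1)*5) = (-14429 - 24857) + (-3 - 24*(-145)) = -39286 + (-3 + 3480) = -39286 + 3477 = -35809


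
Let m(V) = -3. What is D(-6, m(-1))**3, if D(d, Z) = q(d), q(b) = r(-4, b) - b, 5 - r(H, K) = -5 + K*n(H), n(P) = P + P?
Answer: -32768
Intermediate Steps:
n(P) = 2*P
r(H, K) = 10 - 2*H*K (r(H, K) = 5 - (-5 + K*(2*H)) = 5 - (-5 + 2*H*K) = 5 + (5 - 2*H*K) = 10 - 2*H*K)
q(b) = 10 + 7*b (q(b) = (10 - 2*(-4)*b) - b = (10 + 8*b) - b = 10 + 7*b)
D(d, Z) = 10 + 7*d
D(-6, m(-1))**3 = (10 + 7*(-6))**3 = (10 - 42)**3 = (-32)**3 = -32768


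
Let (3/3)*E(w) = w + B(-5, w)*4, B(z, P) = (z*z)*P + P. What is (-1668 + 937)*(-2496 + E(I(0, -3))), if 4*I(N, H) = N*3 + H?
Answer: 7528569/4 ≈ 1.8821e+6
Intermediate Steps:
B(z, P) = P + P*z² (B(z, P) = z²*P + P = P*z² + P = P + P*z²)
I(N, H) = H/4 + 3*N/4 (I(N, H) = (N*3 + H)/4 = (3*N + H)/4 = (H + 3*N)/4 = H/4 + 3*N/4)
E(w) = 105*w (E(w) = w + (w*(1 + (-5)²))*4 = w + (w*(1 + 25))*4 = w + (w*26)*4 = w + (26*w)*4 = w + 104*w = 105*w)
(-1668 + 937)*(-2496 + E(I(0, -3))) = (-1668 + 937)*(-2496 + 105*((¼)*(-3) + (¾)*0)) = -731*(-2496 + 105*(-¾ + 0)) = -731*(-2496 + 105*(-¾)) = -731*(-2496 - 315/4) = -731*(-10299/4) = 7528569/4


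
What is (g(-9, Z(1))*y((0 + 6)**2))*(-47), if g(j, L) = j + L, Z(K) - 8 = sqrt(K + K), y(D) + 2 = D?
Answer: 1598 - 1598*sqrt(2) ≈ -661.91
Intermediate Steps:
y(D) = -2 + D
Z(K) = 8 + sqrt(2)*sqrt(K) (Z(K) = 8 + sqrt(K + K) = 8 + sqrt(2*K) = 8 + sqrt(2)*sqrt(K))
g(j, L) = L + j
(g(-9, Z(1))*y((0 + 6)**2))*(-47) = (((8 + sqrt(2)*sqrt(1)) - 9)*(-2 + (0 + 6)**2))*(-47) = (((8 + sqrt(2)*1) - 9)*(-2 + 6**2))*(-47) = (((8 + sqrt(2)) - 9)*(-2 + 36))*(-47) = ((-1 + sqrt(2))*34)*(-47) = (-34 + 34*sqrt(2))*(-47) = 1598 - 1598*sqrt(2)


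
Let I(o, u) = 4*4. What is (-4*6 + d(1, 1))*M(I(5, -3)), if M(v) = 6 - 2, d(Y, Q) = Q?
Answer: -92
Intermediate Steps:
I(o, u) = 16
M(v) = 4
(-4*6 + d(1, 1))*M(I(5, -3)) = (-4*6 + 1)*4 = (-24 + 1)*4 = -23*4 = -92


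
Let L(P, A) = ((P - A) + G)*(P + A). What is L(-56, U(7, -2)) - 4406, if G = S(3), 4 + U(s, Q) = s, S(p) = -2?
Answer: -1173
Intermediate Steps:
U(s, Q) = -4 + s
G = -2
L(P, A) = (A + P)*(-2 + P - A) (L(P, A) = ((P - A) - 2)*(P + A) = (-2 + P - A)*(A + P) = (A + P)*(-2 + P - A))
L(-56, U(7, -2)) - 4406 = ((-56)² - (-4 + 7)² - 2*(-4 + 7) - 2*(-56)) - 4406 = (3136 - 1*3² - 2*3 + 112) - 4406 = (3136 - 1*9 - 6 + 112) - 4406 = (3136 - 9 - 6 + 112) - 4406 = 3233 - 4406 = -1173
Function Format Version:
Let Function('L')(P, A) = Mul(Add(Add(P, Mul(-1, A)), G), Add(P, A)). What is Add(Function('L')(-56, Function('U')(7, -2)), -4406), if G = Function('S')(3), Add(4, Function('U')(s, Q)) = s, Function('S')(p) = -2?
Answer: -1173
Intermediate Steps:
Function('U')(s, Q) = Add(-4, s)
G = -2
Function('L')(P, A) = Mul(Add(A, P), Add(-2, P, Mul(-1, A))) (Function('L')(P, A) = Mul(Add(Add(P, Mul(-1, A)), -2), Add(P, A)) = Mul(Add(-2, P, Mul(-1, A)), Add(A, P)) = Mul(Add(A, P), Add(-2, P, Mul(-1, A))))
Add(Function('L')(-56, Function('U')(7, -2)), -4406) = Add(Add(Pow(-56, 2), Mul(-1, Pow(Add(-4, 7), 2)), Mul(-2, Add(-4, 7)), Mul(-2, -56)), -4406) = Add(Add(3136, Mul(-1, Pow(3, 2)), Mul(-2, 3), 112), -4406) = Add(Add(3136, Mul(-1, 9), -6, 112), -4406) = Add(Add(3136, -9, -6, 112), -4406) = Add(3233, -4406) = -1173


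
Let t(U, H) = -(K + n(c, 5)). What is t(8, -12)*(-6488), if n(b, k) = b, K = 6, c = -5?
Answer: 6488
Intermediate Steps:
t(U, H) = -1 (t(U, H) = -(6 - 5) = -1*1 = -1)
t(8, -12)*(-6488) = -1*(-6488) = 6488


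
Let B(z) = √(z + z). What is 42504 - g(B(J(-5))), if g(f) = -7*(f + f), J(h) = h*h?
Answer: 42504 + 70*√2 ≈ 42603.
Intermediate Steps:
J(h) = h²
B(z) = √2*√z (B(z) = √(2*z) = √2*√z)
g(f) = -14*f
42504 - g(B(J(-5))) = 42504 - (-14)*√2*√((-5)²) = 42504 - (-14)*√2*√25 = 42504 - (-14)*√2*5 = 42504 - (-14)*5*√2 = 42504 - (-70)*√2 = 42504 + 70*√2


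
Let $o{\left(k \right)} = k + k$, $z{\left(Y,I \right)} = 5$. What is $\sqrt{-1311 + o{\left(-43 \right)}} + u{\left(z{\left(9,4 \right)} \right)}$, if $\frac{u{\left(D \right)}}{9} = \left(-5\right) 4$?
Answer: $-180 + i \sqrt{1397} \approx -180.0 + 37.376 i$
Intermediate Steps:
$o{\left(k \right)} = 2 k$
$u{\left(D \right)} = -180$ ($u{\left(D \right)} = 9 \left(\left(-5\right) 4\right) = 9 \left(-20\right) = -180$)
$\sqrt{-1311 + o{\left(-43 \right)}} + u{\left(z{\left(9,4 \right)} \right)} = \sqrt{-1311 + 2 \left(-43\right)} - 180 = \sqrt{-1311 - 86} - 180 = \sqrt{-1397} - 180 = i \sqrt{1397} - 180 = -180 + i \sqrt{1397}$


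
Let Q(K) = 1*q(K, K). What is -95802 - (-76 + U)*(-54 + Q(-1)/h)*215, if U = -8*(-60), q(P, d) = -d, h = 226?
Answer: 519150664/113 ≈ 4.5943e+6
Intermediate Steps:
Q(K) = -K (Q(K) = 1*(-K) = -K)
U = 480
-95802 - (-76 + U)*(-54 + Q(-1)/h)*215 = -95802 - (-76 + 480)*(-54 - 1*(-1)/226)*215 = -95802 - 404*(-54 + 1*(1/226))*215 = -95802 - 404*(-54 + 1/226)*215 = -95802 - 404*(-12203/226)*215 = -95802 - (-2465006)*215/113 = -95802 - 1*(-529976290/113) = -95802 + 529976290/113 = 519150664/113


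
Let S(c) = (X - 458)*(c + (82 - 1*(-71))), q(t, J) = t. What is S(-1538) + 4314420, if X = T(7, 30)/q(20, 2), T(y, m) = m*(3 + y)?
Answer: 4927975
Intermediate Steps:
X = 15 (X = (30*(3 + 7))/20 = (30*10)*(1/20) = 300*(1/20) = 15)
S(c) = -67779 - 443*c (S(c) = (15 - 458)*(c + (82 - 1*(-71))) = -443*(c + (82 + 71)) = -443*(c + 153) = -443*(153 + c) = -67779 - 443*c)
S(-1538) + 4314420 = (-67779 - 443*(-1538)) + 4314420 = (-67779 + 681334) + 4314420 = 613555 + 4314420 = 4927975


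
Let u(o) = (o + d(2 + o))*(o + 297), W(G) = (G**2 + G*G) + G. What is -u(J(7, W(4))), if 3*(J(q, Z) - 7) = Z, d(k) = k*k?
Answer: -145360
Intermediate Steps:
W(G) = G + 2*G**2 (W(G) = (G**2 + G**2) + G = 2*G**2 + G = G + 2*G**2)
d(k) = k**2
J(q, Z) = 7 + Z/3
u(o) = (297 + o)*(o + (2 + o)**2) (u(o) = (o + (2 + o)**2)*(o + 297) = (o + (2 + o)**2)*(297 + o) = (297 + o)*(o + (2 + o)**2))
-u(J(7, W(4))) = -(1188 + (7 + (4*(1 + 2*4))/3)**3 + 302*(7 + (4*(1 + 2*4))/3)**2 + 1489*(7 + (4*(1 + 2*4))/3)) = -(1188 + (7 + (4*(1 + 8))/3)**3 + 302*(7 + (4*(1 + 8))/3)**2 + 1489*(7 + (4*(1 + 8))/3)) = -(1188 + (7 + (4*9)/3)**3 + 302*(7 + (4*9)/3)**2 + 1489*(7 + (4*9)/3)) = -(1188 + (7 + (1/3)*36)**3 + 302*(7 + (1/3)*36)**2 + 1489*(7 + (1/3)*36)) = -(1188 + (7 + 12)**3 + 302*(7 + 12)**2 + 1489*(7 + 12)) = -(1188 + 19**3 + 302*19**2 + 1489*19) = -(1188 + 6859 + 302*361 + 28291) = -(1188 + 6859 + 109022 + 28291) = -1*145360 = -145360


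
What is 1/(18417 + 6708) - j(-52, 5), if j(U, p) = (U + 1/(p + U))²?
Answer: -150197875916/55501125 ≈ -2706.2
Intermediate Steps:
j(U, p) = (U + 1/(U + p))²
1/(18417 + 6708) - j(-52, 5) = 1/(18417 + 6708) - (1 + (-52)² - 52*5)²/(-52 + 5)² = 1/25125 - (1 + 2704 - 260)²/(-47)² = 1/25125 - 2445²/2209 = 1/25125 - 5978025/2209 = -150197875916/55501125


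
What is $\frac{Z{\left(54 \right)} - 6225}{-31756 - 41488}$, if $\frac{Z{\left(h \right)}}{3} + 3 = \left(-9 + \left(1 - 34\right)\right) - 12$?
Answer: $\frac{1599}{18311} \approx 0.087325$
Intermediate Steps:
$Z{\left(h \right)} = -171$ ($Z{\left(h \right)} = -9 + 3 \left(\left(-9 + \left(1 - 34\right)\right) - 12\right) = -9 + 3 \left(\left(-9 - 33\right) - 12\right) = -9 + 3 \left(-42 - 12\right) = -9 + 3 \left(-54\right) = -9 - 162 = -171$)
$\frac{Z{\left(54 \right)} - 6225}{-31756 - 41488} = \frac{-171 - 6225}{-31756 - 41488} = - \frac{6396}{-73244} = \left(-6396\right) \left(- \frac{1}{73244}\right) = \frac{1599}{18311}$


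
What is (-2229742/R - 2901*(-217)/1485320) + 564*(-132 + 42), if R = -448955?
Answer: -1353811892946553/26673673624 ≈ -50755.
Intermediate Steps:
(-2229742/R - 2901*(-217)/1485320) + 564*(-132 + 42) = (-2229742/(-448955) - 2901*(-217)/1485320) + 564*(-132 + 42) = (-2229742*(-1/448955) + 629517*(1/1485320)) + 564*(-90) = (2229742/448955 + 629517/1485320) - 50760 = 143780207687/26673673624 - 50760 = -1353811892946553/26673673624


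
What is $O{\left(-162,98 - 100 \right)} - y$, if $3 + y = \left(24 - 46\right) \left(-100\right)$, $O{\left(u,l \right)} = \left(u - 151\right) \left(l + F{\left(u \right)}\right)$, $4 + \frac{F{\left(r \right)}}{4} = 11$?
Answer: $-10335$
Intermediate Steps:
$F{\left(r \right)} = 28$ ($F{\left(r \right)} = -16 + 4 \cdot 11 = -16 + 44 = 28$)
$O{\left(u,l \right)} = \left(-151 + u\right) \left(28 + l\right)$ ($O{\left(u,l \right)} = \left(u - 151\right) \left(l + 28\right) = \left(-151 + u\right) \left(28 + l\right)$)
$y = 2197$ ($y = -3 + \left(24 - 46\right) \left(-100\right) = -3 - -2200 = -3 + 2200 = 2197$)
$O{\left(-162,98 - 100 \right)} - y = \left(-4228 - 151 \left(98 - 100\right) + 28 \left(-162\right) + \left(98 - 100\right) \left(-162\right)\right) - 2197 = \left(-4228 - 151 \left(98 - 100\right) - 4536 + \left(98 - 100\right) \left(-162\right)\right) - 2197 = \left(-4228 - -302 - 4536 - -324\right) - 2197 = \left(-4228 + 302 - 4536 + 324\right) - 2197 = -8138 - 2197 = -10335$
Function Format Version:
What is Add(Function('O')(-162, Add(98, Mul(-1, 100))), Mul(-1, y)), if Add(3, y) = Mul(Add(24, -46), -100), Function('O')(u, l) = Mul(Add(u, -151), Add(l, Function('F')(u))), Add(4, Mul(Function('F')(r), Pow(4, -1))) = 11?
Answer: -10335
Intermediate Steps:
Function('F')(r) = 28 (Function('F')(r) = Add(-16, Mul(4, 11)) = Add(-16, 44) = 28)
Function('O')(u, l) = Mul(Add(-151, u), Add(28, l)) (Function('O')(u, l) = Mul(Add(u, -151), Add(l, 28)) = Mul(Add(-151, u), Add(28, l)))
y = 2197 (y = Add(-3, Mul(Add(24, -46), -100)) = Add(-3, Mul(-22, -100)) = Add(-3, 2200) = 2197)
Add(Function('O')(-162, Add(98, Mul(-1, 100))), Mul(-1, y)) = Add(Add(-4228, Mul(-151, Add(98, Mul(-1, 100))), Mul(28, -162), Mul(Add(98, Mul(-1, 100)), -162)), Mul(-1, 2197)) = Add(Add(-4228, Mul(-151, Add(98, -100)), -4536, Mul(Add(98, -100), -162)), -2197) = Add(Add(-4228, Mul(-151, -2), -4536, Mul(-2, -162)), -2197) = Add(Add(-4228, 302, -4536, 324), -2197) = Add(-8138, -2197) = -10335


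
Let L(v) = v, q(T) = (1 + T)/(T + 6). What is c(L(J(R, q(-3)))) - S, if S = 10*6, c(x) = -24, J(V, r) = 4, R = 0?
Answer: -84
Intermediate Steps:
q(T) = (1 + T)/(6 + T)
S = 60
c(L(J(R, q(-3)))) - S = -24 - 1*60 = -24 - 60 = -84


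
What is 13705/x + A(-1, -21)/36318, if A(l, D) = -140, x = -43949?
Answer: -251945525/798069891 ≈ -0.31569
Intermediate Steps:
13705/x + A(-1, -21)/36318 = 13705/(-43949) - 140/36318 = 13705*(-1/43949) - 140*1/36318 = -13705/43949 - 70/18159 = -251945525/798069891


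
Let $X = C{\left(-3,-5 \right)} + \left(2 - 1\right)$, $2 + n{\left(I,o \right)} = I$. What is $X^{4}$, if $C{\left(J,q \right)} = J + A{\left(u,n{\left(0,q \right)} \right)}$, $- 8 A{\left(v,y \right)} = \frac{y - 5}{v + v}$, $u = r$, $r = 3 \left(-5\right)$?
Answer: $\frac{56249134561}{3317760000} \approx 16.954$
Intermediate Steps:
$r = -15$
$n{\left(I,o \right)} = -2 + I$
$u = -15$
$A{\left(v,y \right)} = - \frac{-5 + y}{16 v}$ ($A{\left(v,y \right)} = - \frac{\left(y - 5\right) \frac{1}{v + v}}{8} = - \frac{\left(-5 + y\right) \frac{1}{2 v}}{8} = - \frac{\frac{1}{2} \frac{1}{v} \left(-5 + y\right)}{8} = - \frac{-5 + y}{16 v}$)
$C{\left(J,q \right)} = - \frac{7}{240} + J$ ($C{\left(J,q \right)} = J + \frac{5 - \left(-2 + 0\right)}{16 \left(-15\right)} = J + \frac{1}{16} \left(- \frac{1}{15}\right) \left(5 - -2\right) = J + \frac{1}{16} \left(- \frac{1}{15}\right) \left(5 + 2\right) = J + \frac{1}{16} \left(- \frac{1}{15}\right) 7 = J - \frac{7}{240} = - \frac{7}{240} + J$)
$X = - \frac{487}{240}$ ($X = \left(- \frac{7}{240} - 3\right) + \left(2 - 1\right) = - \frac{727}{240} + \left(2 - 1\right) = - \frac{727}{240} + 1 = - \frac{487}{240} \approx -2.0292$)
$X^{4} = \left(- \frac{487}{240}\right)^{4} = \frac{56249134561}{3317760000}$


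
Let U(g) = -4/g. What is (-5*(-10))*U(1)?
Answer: -200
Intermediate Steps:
(-5*(-10))*U(1) = (-5*(-10))*(-4/1) = 50*(-4*1) = 50*(-4) = -200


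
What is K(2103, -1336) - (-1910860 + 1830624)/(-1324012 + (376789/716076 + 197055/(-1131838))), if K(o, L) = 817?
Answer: 438323788099436798575/536543822542746127 ≈ 816.94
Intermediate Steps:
K(2103, -1336) - (-1910860 + 1830624)/(-1324012 + (376789/716076 + 197055/(-1131838))) = 817 - (-1910860 + 1830624)/(-1324012 + (376789/716076 + 197055/(-1131838))) = 817 - (-80236)/(-1324012 + (376789*(1/716076) + 197055*(-1/1131838))) = 817 - (-80236)/(-1324012 + (376789/716076 - 197055/1131838)) = 817 - (-80236)/(-1324012 + 142678876001/405241013844) = 817 - (-80236)/(-536543822542746127/405241013844) = 817 - (-80236)*(-405241013844)/536543822542746127 = 817 - 1*32514917986787184/536543822542746127 = 817 - 32514917986787184/536543822542746127 = 438323788099436798575/536543822542746127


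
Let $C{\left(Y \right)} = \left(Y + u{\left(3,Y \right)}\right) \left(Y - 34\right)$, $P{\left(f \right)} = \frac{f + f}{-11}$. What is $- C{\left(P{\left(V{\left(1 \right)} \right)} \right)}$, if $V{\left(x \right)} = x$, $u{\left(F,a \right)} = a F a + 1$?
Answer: $\frac{41736}{1331} \approx 31.357$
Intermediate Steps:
$u{\left(F,a \right)} = 1 + F a^{2}$ ($u{\left(F,a \right)} = F a a + 1 = F a^{2} + 1 = 1 + F a^{2}$)
$P{\left(f \right)} = - \frac{2 f}{11}$ ($P{\left(f \right)} = 2 f \left(- \frac{1}{11}\right) = - \frac{2 f}{11}$)
$C{\left(Y \right)} = \left(-34 + Y\right) \left(1 + Y + 3 Y^{2}\right)$ ($C{\left(Y \right)} = \left(Y + \left(1 + 3 Y^{2}\right)\right) \left(Y - 34\right) = \left(1 + Y + 3 Y^{2}\right) \left(-34 + Y\right) = \left(-34 + Y\right) \left(1 + Y + 3 Y^{2}\right)$)
$- C{\left(P{\left(V{\left(1 \right)} \right)} \right)} = - (-34 - 101 \left(\left(- \frac{2}{11}\right) 1\right)^{2} - 33 \left(\left(- \frac{2}{11}\right) 1\right) + 3 \left(\left(- \frac{2}{11}\right) 1\right)^{3}) = - (-34 - 101 \left(- \frac{2}{11}\right)^{2} - -6 + 3 \left(- \frac{2}{11}\right)^{3}) = - (-34 - \frac{404}{121} + 6 + 3 \left(- \frac{8}{1331}\right)) = - (-34 - \frac{404}{121} + 6 - \frac{24}{1331}) = \left(-1\right) \left(- \frac{41736}{1331}\right) = \frac{41736}{1331}$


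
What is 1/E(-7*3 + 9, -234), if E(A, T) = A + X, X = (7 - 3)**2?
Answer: 1/4 ≈ 0.25000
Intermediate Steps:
X = 16 (X = 4**2 = 16)
E(A, T) = 16 + A (E(A, T) = A + 16 = 16 + A)
1/E(-7*3 + 9, -234) = 1/(16 + (-7*3 + 9)) = 1/(16 + (-21 + 9)) = 1/(16 - 12) = 1/4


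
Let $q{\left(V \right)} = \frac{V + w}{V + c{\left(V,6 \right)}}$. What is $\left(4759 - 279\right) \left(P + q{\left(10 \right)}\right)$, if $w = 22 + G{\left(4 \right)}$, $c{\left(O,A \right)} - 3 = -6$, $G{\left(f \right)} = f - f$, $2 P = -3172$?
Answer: $-7084800$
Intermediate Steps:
$P = -1586$ ($P = \frac{1}{2} \left(-3172\right) = -1586$)
$G{\left(f \right)} = 0$
$c{\left(O,A \right)} = -3$ ($c{\left(O,A \right)} = 3 - 6 = -3$)
$w = 22$ ($w = 22 + 0 = 22$)
$q{\left(V \right)} = \frac{22 + V}{-3 + V}$ ($q{\left(V \right)} = \frac{V + 22}{V - 3} = \frac{22 + V}{-3 + V}$)
$\left(4759 - 279\right) \left(P + q{\left(10 \right)}\right) = \left(4759 - 279\right) \left(-1586 + \frac{22 + 10}{-3 + 10}\right) = 4480 \left(-1586 + \frac{1}{7} \cdot 32\right) = 4480 \left(-1586 + \frac{32}{7}\right) = 4480 \left(- \frac{11070}{7}\right) = -7084800$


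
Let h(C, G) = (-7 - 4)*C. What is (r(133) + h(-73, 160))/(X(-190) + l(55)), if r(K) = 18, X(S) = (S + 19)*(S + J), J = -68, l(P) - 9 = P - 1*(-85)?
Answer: 821/44267 ≈ 0.018547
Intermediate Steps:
l(P) = 94 + P (l(P) = 9 + (P - 1*(-85)) = 9 + (P + 85) = 9 + (85 + P) = 94 + P)
h(C, G) = -11*C
X(S) = (-68 + S)*(19 + S) (X(S) = (S + 19)*(S - 68) = (19 + S)*(-68 + S) = (-68 + S)*(19 + S))
(r(133) + h(-73, 160))/(X(-190) + l(55)) = (18 - 11*(-73))/((-1292 + (-190)**2 - 49*(-190)) + (94 + 55)) = (18 + 803)/((-1292 + 36100 + 9310) + 149) = 821/(44118 + 149) = 821/44267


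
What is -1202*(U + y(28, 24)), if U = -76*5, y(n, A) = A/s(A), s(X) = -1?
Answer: 485608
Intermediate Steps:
y(n, A) = -A (y(n, A) = A/(-1) = A*(-1) = -A)
U = -380
-1202*(U + y(28, 24)) = -1202*(-380 - 1*24) = -1202*(-380 - 24) = -1202*(-404) = 485608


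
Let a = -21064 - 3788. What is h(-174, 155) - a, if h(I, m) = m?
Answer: 25007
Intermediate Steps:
a = -24852
h(-174, 155) - a = 155 - 1*(-24852) = 155 + 24852 = 25007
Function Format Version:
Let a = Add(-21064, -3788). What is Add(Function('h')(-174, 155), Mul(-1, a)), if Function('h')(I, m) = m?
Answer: 25007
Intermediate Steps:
a = -24852
Add(Function('h')(-174, 155), Mul(-1, a)) = Add(155, Mul(-1, -24852)) = Add(155, 24852) = 25007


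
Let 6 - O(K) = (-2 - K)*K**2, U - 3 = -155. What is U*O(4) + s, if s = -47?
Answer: -15551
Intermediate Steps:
U = -152 (U = 3 - 155 = -152)
O(K) = 6 - K**2*(-2 - K) (O(K) = 6 - (-2 - K)*K**2 = 6 - K**2*(-2 - K))
U*O(4) + s = -152*(6 + 4**3 + 2*4**2) - 47 = -152*(6 + 64 + 2*16) - 47 = -152*(6 + 64 + 32) - 47 = -152*102 - 47 = -15504 - 47 = -15551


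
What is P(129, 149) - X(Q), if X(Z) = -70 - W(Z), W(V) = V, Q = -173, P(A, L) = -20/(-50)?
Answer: -513/5 ≈ -102.60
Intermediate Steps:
P(A, L) = 2/5 (P(A, L) = -20*(-1/50) = 2/5)
X(Z) = -70 - Z
P(129, 149) - X(Q) = 2/5 - (-70 - 1*(-173)) = 2/5 - (-70 + 173) = 2/5 - 1*103 = 2/5 - 103 = -513/5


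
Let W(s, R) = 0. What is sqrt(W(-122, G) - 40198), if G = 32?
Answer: I*sqrt(40198) ≈ 200.49*I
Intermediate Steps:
sqrt(W(-122, G) - 40198) = sqrt(0 - 40198) = sqrt(-40198) = I*sqrt(40198)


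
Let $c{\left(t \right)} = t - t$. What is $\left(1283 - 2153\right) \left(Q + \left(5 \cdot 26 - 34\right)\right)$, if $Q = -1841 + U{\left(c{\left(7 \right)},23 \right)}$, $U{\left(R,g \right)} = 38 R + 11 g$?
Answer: $1298040$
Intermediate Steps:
$c{\left(t \right)} = 0$
$U{\left(R,g \right)} = 11 g + 38 R$
$Q = -1588$ ($Q = -1841 + \left(11 \cdot 23 + 38 \cdot 0\right) = -1841 + \left(253 + 0\right) = -1841 + 253 = -1588$)
$\left(1283 - 2153\right) \left(Q + \left(5 \cdot 26 - 34\right)\right) = \left(1283 - 2153\right) \left(-1588 + \left(5 \cdot 26 - 34\right)\right) = - 870 \left(-1588 + \left(130 - 34\right)\right) = - 870 \left(-1588 + 96\right) = \left(-870\right) \left(-1492\right) = 1298040$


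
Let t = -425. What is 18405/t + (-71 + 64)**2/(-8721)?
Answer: -111094/2565 ≈ -43.312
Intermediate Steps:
18405/t + (-71 + 64)**2/(-8721) = 18405/(-425) + (-71 + 64)**2/(-8721) = 18405*(-1/425) + (-7)**2*(-1/8721) = -3681/85 + 49*(-1/8721) = -3681/85 - 49/8721 = -111094/2565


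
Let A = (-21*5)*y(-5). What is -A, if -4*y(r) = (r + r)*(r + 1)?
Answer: -1050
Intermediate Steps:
y(r) = -r*(1 + r)/2 (y(r) = -(r + r)*(r + 1)/4 = -2*r*(1 + r)/4 = -r*(1 + r)/2)
A = 1050 (A = (-21*5)*(-½*(-5)*(1 - 5)) = -(-105)*(-5)*(-4)/2 = -105*(-10) = 1050)
-A = -1*1050 = -1050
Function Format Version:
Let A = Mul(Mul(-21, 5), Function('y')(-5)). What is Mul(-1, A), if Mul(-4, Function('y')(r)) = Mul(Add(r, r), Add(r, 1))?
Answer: -1050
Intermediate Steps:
Function('y')(r) = Mul(Rational(-1, 2), r, Add(1, r)) (Function('y')(r) = Mul(Rational(-1, 4), Mul(Add(r, r), Add(r, 1))) = Mul(Rational(-1, 4), Mul(Mul(2, r), Add(1, r))) = Mul(Rational(-1, 4), Mul(2, r, Add(1, r))) = Mul(Rational(-1, 2), r, Add(1, r)))
A = 1050 (A = Mul(Mul(-21, 5), Mul(Rational(-1, 2), -5, Add(1, -5))) = Mul(-105, Mul(Rational(-1, 2), -5, -4)) = Mul(-105, -10) = 1050)
Mul(-1, A) = Mul(-1, 1050) = -1050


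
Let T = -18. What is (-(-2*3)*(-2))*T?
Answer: 216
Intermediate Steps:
(-(-2*3)*(-2))*T = -(-2*3)*(-2)*(-18) = -(-6)*(-2)*(-18) = -1*12*(-18) = -12*(-18) = 216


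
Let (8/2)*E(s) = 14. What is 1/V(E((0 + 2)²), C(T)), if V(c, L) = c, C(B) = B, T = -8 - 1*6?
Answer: 2/7 ≈ 0.28571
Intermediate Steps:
T = -14 (T = -8 - 6 = -14)
E(s) = 7/2 (E(s) = (¼)*14 = 7/2)
1/V(E((0 + 2)²), C(T)) = 1/(7/2) = 2/7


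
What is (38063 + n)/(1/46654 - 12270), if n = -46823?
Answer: 408689040/572444579 ≈ 0.71394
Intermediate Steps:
(38063 + n)/(1/46654 - 12270) = (38063 - 46823)/(1/46654 - 12270) = -8760/(1/46654 - 12270) = -8760/(-572444579/46654) = -8760*(-46654/572444579) = 408689040/572444579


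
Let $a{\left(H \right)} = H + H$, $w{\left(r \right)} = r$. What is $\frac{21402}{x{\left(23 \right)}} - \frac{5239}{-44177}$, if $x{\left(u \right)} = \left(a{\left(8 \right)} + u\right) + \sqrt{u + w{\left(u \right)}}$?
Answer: $\frac{36881297531}{65161075} - \frac{21402 \sqrt{46}}{1475} \approx 467.59$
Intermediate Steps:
$a{\left(H \right)} = 2 H$
$x{\left(u \right)} = 16 + u + \sqrt{2} \sqrt{u}$ ($x{\left(u \right)} = \left(2 \cdot 8 + u\right) + \sqrt{u + u} = \left(16 + u\right) + \sqrt{2 u} = \left(16 + u\right) + \sqrt{2} \sqrt{u} = 16 + u + \sqrt{2} \sqrt{u}$)
$\frac{21402}{x{\left(23 \right)}} - \frac{5239}{-44177} = \frac{21402}{16 + 23 + \sqrt{2} \sqrt{23}} - \frac{5239}{-44177} = \frac{21402}{16 + 23 + \sqrt{46}} - - \frac{5239}{44177} = \frac{21402}{39 + \sqrt{46}} + \frac{5239}{44177} = \frac{5239}{44177} + \frac{21402}{39 + \sqrt{46}}$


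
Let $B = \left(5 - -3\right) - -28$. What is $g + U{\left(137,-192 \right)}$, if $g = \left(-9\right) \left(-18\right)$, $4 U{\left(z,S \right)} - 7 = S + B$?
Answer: $\frac{499}{4} \approx 124.75$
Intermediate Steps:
$B = 36$ ($B = \left(5 + 3\right) + 28 = 8 + 28 = 36$)
$U{\left(z,S \right)} = \frac{43}{4} + \frac{S}{4}$ ($U{\left(z,S \right)} = \frac{7}{4} + \frac{S + 36}{4} = \frac{7}{4} + \frac{36 + S}{4} = \frac{7}{4} + \left(9 + \frac{S}{4}\right) = \frac{43}{4} + \frac{S}{4}$)
$g = 162$
$g + U{\left(137,-192 \right)} = 162 + \left(\frac{43}{4} + \frac{1}{4} \left(-192\right)\right) = 162 + \left(\frac{43}{4} - 48\right) = 162 - \frac{149}{4} = \frac{499}{4}$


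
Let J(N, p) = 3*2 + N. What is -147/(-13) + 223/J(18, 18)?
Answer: 6427/312 ≈ 20.599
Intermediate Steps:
J(N, p) = 6 + N
-147/(-13) + 223/J(18, 18) = -147/(-13) + 223/(6 + 18) = -147*(-1/13) + 223/24 = 147/13 + 223*(1/24) = 147/13 + 223/24 = 6427/312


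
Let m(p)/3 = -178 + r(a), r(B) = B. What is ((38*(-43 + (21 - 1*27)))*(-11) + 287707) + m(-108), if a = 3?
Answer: 307664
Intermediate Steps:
m(p) = -525 (m(p) = 3*(-178 + 3) = 3*(-175) = -525)
((38*(-43 + (21 - 1*27)))*(-11) + 287707) + m(-108) = ((38*(-43 + (21 - 1*27)))*(-11) + 287707) - 525 = ((38*(-43 + (21 - 27)))*(-11) + 287707) - 525 = ((38*(-43 - 6))*(-11) + 287707) - 525 = ((38*(-49))*(-11) + 287707) - 525 = (-1862*(-11) + 287707) - 525 = (20482 + 287707) - 525 = 308189 - 525 = 307664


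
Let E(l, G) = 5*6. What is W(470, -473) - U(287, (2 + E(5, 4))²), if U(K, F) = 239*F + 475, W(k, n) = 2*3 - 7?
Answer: -245212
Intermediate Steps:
E(l, G) = 30
W(k, n) = -1 (W(k, n) = 6 - 7 = -1)
U(K, F) = 475 + 239*F
W(470, -473) - U(287, (2 + E(5, 4))²) = -1 - (475 + 239*(2 + 30)²) = -1 - (475 + 239*32²) = -1 - (475 + 239*1024) = -1 - (475 + 244736) = -1 - 1*245211 = -1 - 245211 = -245212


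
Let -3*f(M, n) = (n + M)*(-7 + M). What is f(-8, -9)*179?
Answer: -15215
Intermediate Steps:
f(M, n) = -(-7 + M)*(M + n)/3 (f(M, n) = -(n + M)*(-7 + M)/3 = -(M + n)*(-7 + M)/3 = -(-7 + M)*(M + n)/3)
f(-8, -9)*179 = (-1/3*(-8)**2 + (7/3)*(-8) + (7/3)*(-9) - 1/3*(-8)*(-9))*179 = (-1/3*64 - 56/3 - 21 - 24)*179 = (-64/3 - 56/3 - 21 - 24)*179 = -85*179 = -15215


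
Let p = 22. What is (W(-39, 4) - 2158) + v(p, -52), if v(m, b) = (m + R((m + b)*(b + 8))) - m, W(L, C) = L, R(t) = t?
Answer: -877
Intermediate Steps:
v(m, b) = (8 + b)*(b + m) (v(m, b) = (m + (m + b)*(b + 8)) - m = (m + (b + m)*(8 + b)) - m = (m + (8 + b)*(b + m)) - m = (8 + b)*(b + m))
(W(-39, 4) - 2158) + v(p, -52) = (-39 - 2158) + ((-52)² + 8*(-52) + 8*22 - 52*22) = -2197 + (2704 - 416 + 176 - 1144) = -2197 + 1320 = -877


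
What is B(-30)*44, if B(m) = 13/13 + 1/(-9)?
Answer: 352/9 ≈ 39.111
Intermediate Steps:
B(m) = 8/9 (B(m) = 13*(1/13) + 1*(-⅑) = 1 - ⅑ = 8/9)
B(-30)*44 = (8/9)*44 = 352/9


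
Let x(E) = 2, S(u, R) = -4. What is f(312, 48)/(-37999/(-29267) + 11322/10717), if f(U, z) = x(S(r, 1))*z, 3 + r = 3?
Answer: 16608288/407389 ≈ 40.768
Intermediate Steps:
r = 0 (r = -3 + 3 = 0)
f(U, z) = 2*z
f(312, 48)/(-37999/(-29267) + 11322/10717) = (2*48)/(-37999/(-29267) + 11322/10717) = 96/(-37999*(-1/29267) + 11322*(1/10717)) = 96/(1027/791 + 11322/10717) = 96/(407389/173003) = 96*(173003/407389) = 16608288/407389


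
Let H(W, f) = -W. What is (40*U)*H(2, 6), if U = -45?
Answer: 3600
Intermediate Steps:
(40*U)*H(2, 6) = (40*(-45))*(-1*2) = -1800*(-2) = 3600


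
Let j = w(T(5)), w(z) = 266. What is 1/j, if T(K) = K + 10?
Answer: 1/266 ≈ 0.0037594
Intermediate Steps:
T(K) = 10 + K
j = 266
1/j = 1/266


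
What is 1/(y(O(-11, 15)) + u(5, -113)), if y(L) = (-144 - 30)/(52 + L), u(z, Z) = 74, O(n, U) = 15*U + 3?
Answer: 140/10273 ≈ 0.013628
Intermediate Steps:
O(n, U) = 3 + 15*U
y(L) = -174/(52 + L)
1/(y(O(-11, 15)) + u(5, -113)) = 1/(-174/(52 + (3 + 15*15)) + 74) = 1/(-174/(52 + (3 + 225)) + 74) = 1/(-174/(52 + 228) + 74) = 1/(-174/280 + 74) = 1/(-174*1/280 + 74) = 1/(-87/140 + 74) = 1/(10273/140) = 140/10273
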